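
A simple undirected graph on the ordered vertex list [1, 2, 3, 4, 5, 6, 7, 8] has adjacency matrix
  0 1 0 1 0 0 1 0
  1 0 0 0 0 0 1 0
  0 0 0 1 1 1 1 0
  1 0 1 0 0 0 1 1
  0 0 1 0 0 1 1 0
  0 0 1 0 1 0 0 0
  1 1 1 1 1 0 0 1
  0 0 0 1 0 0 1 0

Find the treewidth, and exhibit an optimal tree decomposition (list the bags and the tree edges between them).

Every bag has size at most 3, so the width is 3 − 1 = 2 and tw(G) ≤ 2. For the lower bound, the 3 vertices {3, 5, 6} are pairwise adjacent, and any tree decomposition puts a clique entirely inside one bag — forcing width ≥ 2. Hence tw(G) = 2 exactly.

Treewidth 2.
Bags: B1 = {1, 4, 7}  B2 = {4, 7, 8}  B3 = {3, 4, 7}  B4 = {3, 5, 7}  B5 = {3, 5, 6}  B6 = {1, 2, 7}
Tree: B1–B2, B2–B3, B3–B4, B4–B5, B1–B6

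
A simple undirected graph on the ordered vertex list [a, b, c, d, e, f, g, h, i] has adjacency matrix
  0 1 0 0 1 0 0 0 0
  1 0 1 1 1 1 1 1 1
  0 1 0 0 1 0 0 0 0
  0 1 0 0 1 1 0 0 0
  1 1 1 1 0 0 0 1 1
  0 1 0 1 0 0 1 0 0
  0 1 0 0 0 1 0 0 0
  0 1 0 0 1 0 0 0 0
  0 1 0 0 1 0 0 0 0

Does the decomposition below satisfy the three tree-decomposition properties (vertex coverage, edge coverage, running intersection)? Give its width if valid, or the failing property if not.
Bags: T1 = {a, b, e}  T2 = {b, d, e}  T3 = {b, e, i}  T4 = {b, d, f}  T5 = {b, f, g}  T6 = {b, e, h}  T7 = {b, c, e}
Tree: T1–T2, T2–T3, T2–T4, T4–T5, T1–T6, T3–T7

Yes; width 2.

Vertex coverage: the bags together contain {a, b, c, d, e, f, g, h, i}, the full vertex set. Edge coverage: each edge of G has both endpoints in at least one bag. Running intersection: for every vertex, the bags containing it form a connected subtree. All three properties hold, so this is a valid tree decomposition of width max|bag| − 1 = 2, and hence tw(G) ≤ 2.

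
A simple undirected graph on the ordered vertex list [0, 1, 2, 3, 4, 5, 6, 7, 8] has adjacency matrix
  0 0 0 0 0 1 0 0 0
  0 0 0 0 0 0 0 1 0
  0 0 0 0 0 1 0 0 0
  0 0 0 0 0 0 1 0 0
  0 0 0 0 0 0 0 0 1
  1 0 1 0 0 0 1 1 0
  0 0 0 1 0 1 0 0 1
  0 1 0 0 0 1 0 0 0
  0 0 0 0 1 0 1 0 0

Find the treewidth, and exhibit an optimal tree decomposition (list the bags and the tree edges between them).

Treewidth 1.
One such decomposition:
Bags: B1 = {2, 5}  B2 = {5, 6}  B3 = {5, 7}  B4 = {1, 7}  B5 = {0, 5}  B6 = {3, 6}  B7 = {6, 8}  B8 = {4, 8}
Tree: B1–B2, B1–B3, B3–B4, B3–B5, B2–B6, B2–B7, B7–B8

The largest bag has 2 vertices, giving width 1; this decomposition certifies tw(G) ≤ 1. Since G has at least one edge (e.g. 2–5), it is not an edgeless graph, so tw(G) ≥ 1. The upper and lower bounds meet at 1, so that is the treewidth.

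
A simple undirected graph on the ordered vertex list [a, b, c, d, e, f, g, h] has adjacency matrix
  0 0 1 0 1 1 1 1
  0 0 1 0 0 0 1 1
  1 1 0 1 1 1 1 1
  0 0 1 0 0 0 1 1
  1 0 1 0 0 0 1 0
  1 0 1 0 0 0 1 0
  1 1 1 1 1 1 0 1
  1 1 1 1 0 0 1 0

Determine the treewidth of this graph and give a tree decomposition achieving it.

Treewidth 3.
One optimal decomposition is:
Bags: B1 = {a, c, f, g}  B2 = {a, c, g, h}  B3 = {b, c, g, h}  B4 = {a, c, e, g}  B5 = {c, d, g, h}
Tree: B1–B2, B2–B3, B1–B4, B3–B5

Each bag holds 4 vertices, so the decomposition has width 3, which upper-bounds the treewidth. Conversely, {a, c, e, g} is a clique of size 4, and the vertices of any clique must share a bag in every tree decomposition; so some bag has ≥ 4 vertices and tw(G) ≥ 3. Hence tw(G) = 3 exactly.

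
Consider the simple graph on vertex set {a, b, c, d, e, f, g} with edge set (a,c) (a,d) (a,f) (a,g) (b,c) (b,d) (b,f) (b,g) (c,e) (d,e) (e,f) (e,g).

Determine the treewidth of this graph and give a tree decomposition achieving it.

The largest bag has 4 vertices, giving width 3; this decomposition certifies tw(G) ≤ 3. For the lower bound: the 4 vertex sets {a,c}, {d,e}, {b}, {g} are disjoint, each induces a connected subgraph, and every pair is joined by at least one edge of G. Contracting each set to a single vertex therefore yields K_{4} as a minor, and since treewidth is minor-monotone, tw(G) ≥ tw(K_{4}) = 3. Hence tw(G) = 3 exactly.

Treewidth 3.
One such decomposition:
Bags: B1 = {a, b, c, e}  B2 = {a, b, d, e}  B3 = {a, b, e, g}  B4 = {a, b, e, f}
Tree: B1–B2, B2–B3, B3–B4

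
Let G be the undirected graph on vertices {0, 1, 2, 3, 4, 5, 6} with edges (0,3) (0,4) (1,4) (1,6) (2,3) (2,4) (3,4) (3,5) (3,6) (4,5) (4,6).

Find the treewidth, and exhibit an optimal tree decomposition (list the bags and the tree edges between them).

The largest bag has 3 vertices, giving width 2; this decomposition certifies tw(G) ≤ 2. For the lower bound, the 3 vertices {1, 4, 6} are pairwise adjacent, and any tree decomposition puts a clique entirely inside one bag — forcing width ≥ 2. Combining the bounds, tw(G) = 2.

Treewidth 2.
One such decomposition:
Bags: B1 = {0, 3, 4}  B2 = {2, 3, 4}  B3 = {3, 4, 6}  B4 = {3, 4, 5}  B5 = {1, 4, 6}
Tree: B1–B2, B1–B3, B3–B4, B3–B5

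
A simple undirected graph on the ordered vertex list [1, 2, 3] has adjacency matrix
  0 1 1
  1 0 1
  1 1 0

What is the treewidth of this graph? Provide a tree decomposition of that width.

A single bag containing all 3 vertices is trivially a valid decomposition of width 2. On the other hand G contains the 3-clique {1, 2, 3}. A clique must lie in a single bag of any decomposition, so no decomposition can have width below 2. The upper and lower bounds meet at 2, so that is the treewidth.

Treewidth 2.
One such decomposition:
Bags: B1 = {1, 2, 3}
Tree: (single bag)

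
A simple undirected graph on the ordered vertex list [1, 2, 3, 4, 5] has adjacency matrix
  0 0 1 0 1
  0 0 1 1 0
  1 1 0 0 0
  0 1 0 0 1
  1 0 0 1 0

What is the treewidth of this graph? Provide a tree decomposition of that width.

Every bag has size at most 3, so the width is 3 − 1 = 2 and tw(G) ≤ 2. Since 1–3–2–4–5–1 is a cycle in G, G is not acyclic. Forests are exactly the graphs of treewidth ≤ 1, so tw(G) ≥ 2. Combining the bounds, tw(G) = 2.

Treewidth 2.
One such decomposition:
Bags: B1 = {1, 2, 3}  B2 = {1, 2, 4}  B3 = {1, 4, 5}
Tree: B1–B2, B2–B3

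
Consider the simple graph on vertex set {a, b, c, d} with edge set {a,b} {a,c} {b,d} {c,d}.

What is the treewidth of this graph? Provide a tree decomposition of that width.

Treewidth 2.
Bags: B1 = {a, c, d}  B2 = {a, b, d}
Tree: B1–B2

The largest bag has 3 vertices, giving width 2; this decomposition certifies tw(G) ≤ 2. For the lower bound, G contains the cycle d–c–a–b–d, so G is not a forest; only forests have treewidth ≤ 1, hence tw(G) ≥ 2. Combining the bounds, tw(G) = 2.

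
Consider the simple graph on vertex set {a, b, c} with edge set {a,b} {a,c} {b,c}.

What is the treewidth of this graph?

A width-2 tree decomposition is:
Bags: B1 = {a, b, c}
Tree: (single bag)
A single bag containing all 3 vertices is trivially a valid decomposition of width 2. On the other hand G contains the 3-clique {a, b, c}. A clique must lie in a single bag of any decomposition, so no decomposition can have width below 2. The upper and lower bounds meet at 2, so that is the treewidth.

2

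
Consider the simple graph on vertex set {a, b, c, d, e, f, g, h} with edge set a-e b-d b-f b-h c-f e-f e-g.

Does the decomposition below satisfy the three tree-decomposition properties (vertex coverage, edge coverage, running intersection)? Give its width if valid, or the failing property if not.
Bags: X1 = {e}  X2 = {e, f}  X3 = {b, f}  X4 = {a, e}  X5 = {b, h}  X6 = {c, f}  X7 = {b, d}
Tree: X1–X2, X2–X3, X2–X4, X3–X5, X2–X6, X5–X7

No — vertex g appears in no bag.

A tree decomposition must satisfy three properties: every vertex lies in some bag; for every edge, both endpoints lie together in some bag; and for every vertex, the bags containing it form a connected subtree. Here vertex g appears in no bag, so the decomposition is invalid.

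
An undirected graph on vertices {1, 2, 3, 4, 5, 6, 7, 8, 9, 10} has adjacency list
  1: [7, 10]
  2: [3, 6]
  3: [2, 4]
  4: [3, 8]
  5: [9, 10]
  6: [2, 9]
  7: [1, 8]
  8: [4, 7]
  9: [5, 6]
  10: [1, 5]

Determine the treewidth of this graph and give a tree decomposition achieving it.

The largest bag has 3 vertices, giving width 2; this decomposition certifies tw(G) ≤ 2. The edges 5–9–6–2–3–4–8–7–1–10–5 form a cycle, so G is not a tree and its treewidth is at least 2. Hence tw(G) = 2 exactly.

Treewidth 2.
One optimal decomposition is:
Bags: B1 = {5, 6, 9}  B2 = {2, 5, 6}  B3 = {2, 3, 5}  B4 = {3, 4, 5}  B5 = {4, 5, 8}  B6 = {5, 7, 8}  B7 = {1, 5, 7}  B8 = {1, 5, 10}
Tree: B1–B2, B2–B3, B3–B4, B4–B5, B5–B6, B6–B7, B7–B8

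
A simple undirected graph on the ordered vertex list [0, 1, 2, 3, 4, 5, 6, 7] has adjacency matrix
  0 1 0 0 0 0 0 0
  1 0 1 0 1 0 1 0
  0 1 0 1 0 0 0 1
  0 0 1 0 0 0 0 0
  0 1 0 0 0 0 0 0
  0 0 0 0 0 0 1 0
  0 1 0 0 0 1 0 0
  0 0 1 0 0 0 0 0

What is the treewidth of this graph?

1

A width-1 tree decomposition is:
Bags: B1 = {1, 4}  B2 = {1, 6}  B3 = {1, 2}  B4 = {2, 7}  B5 = {0, 1}  B6 = {5, 6}  B7 = {2, 3}
Tree: B1–B2, B2–B3, B3–B4, B1–B5, B2–B6, B4–B7
Each bag holds 2 vertices, so the decomposition has width 1, which upper-bounds the treewidth. G has an edge, so its treewidth is at least 1. Hence tw(G) = 1 exactly.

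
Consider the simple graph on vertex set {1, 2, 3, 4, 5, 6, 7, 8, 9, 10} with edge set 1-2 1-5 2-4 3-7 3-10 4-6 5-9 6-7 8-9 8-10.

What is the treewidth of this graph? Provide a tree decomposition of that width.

Treewidth 2.
One optimal decomposition is:
Bags: B1 = {2, 4, 6}  B2 = {1, 2, 6}  B3 = {1, 5, 6}  B4 = {5, 6, 9}  B5 = {6, 8, 9}  B6 = {6, 8, 10}  B7 = {3, 6, 10}  B8 = {3, 6, 7}
Tree: B1–B2, B2–B3, B3–B4, B4–B5, B5–B6, B6–B7, B7–B8

The largest bag has 3 vertices, giving width 2; this decomposition certifies tw(G) ≤ 2. The edges 6–4–2–1–5–9–8–10–3–7–6 form a cycle, so G is not a tree and its treewidth is at least 2. The upper and lower bounds meet at 2, so that is the treewidth.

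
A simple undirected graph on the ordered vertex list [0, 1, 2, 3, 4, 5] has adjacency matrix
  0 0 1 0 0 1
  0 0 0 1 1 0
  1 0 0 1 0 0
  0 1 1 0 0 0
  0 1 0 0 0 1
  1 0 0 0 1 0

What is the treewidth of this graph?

A width-2 tree decomposition is:
Bags: B1 = {1, 3, 4}  B2 = {3, 4, 5}  B3 = {0, 3, 5}  B4 = {0, 2, 3}
Tree: B1–B2, B2–B3, B3–B4
The largest bag has 3 vertices, giving width 2; this decomposition certifies tw(G) ≤ 2. For the lower bound, G contains the cycle 3–1–4–5–0–2–3, so G is not a forest; only forests have treewidth ≤ 1, hence tw(G) ≥ 2. Therefore the treewidth is 2.

2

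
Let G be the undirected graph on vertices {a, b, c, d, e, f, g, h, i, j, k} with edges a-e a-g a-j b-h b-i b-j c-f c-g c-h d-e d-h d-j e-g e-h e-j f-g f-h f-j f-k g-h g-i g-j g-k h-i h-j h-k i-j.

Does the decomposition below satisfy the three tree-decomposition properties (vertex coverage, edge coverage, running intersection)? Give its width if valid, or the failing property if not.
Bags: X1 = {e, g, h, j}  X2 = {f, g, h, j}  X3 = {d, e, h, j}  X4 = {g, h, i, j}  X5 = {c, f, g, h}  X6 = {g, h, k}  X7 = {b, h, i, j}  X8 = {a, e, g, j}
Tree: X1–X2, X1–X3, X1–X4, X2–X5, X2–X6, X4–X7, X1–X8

A tree decomposition must satisfy three properties: every vertex lies in some bag; for every edge, both endpoints lie together in some bag; and for every vertex, the bags containing it form a connected subtree. Here edge (f,k) lies in no bag, so the decomposition is invalid.

No — edge (f,k) lies in no bag.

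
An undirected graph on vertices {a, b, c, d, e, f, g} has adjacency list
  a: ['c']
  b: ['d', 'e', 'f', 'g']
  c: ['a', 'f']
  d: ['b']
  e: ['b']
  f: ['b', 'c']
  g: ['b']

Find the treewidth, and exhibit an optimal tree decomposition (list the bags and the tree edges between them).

The largest bag has 2 vertices, giving width 1; this decomposition certifies tw(G) ≤ 1. Any graph with an edge has treewidth ≥ 1, and G has the edge g–b. Combining the bounds, tw(G) = 1.

Treewidth 1.
Bags: B1 = {b, g}  B2 = {b, f}  B3 = {c, f}  B4 = {b, d}  B5 = {a, c}  B6 = {b, e}
Tree: B1–B2, B2–B3, B1–B4, B3–B5, B2–B6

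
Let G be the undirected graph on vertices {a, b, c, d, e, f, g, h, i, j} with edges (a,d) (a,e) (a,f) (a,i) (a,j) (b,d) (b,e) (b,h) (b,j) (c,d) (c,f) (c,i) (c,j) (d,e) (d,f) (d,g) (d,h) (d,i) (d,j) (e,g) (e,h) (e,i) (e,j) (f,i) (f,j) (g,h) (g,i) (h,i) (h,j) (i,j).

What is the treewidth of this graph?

4

A width-4 tree decomposition is:
Bags: B1 = {d, e, h, i, j}  B2 = {b, d, e, h, j}  B3 = {a, d, e, i, j}  B4 = {a, d, f, i, j}  B5 = {c, d, f, i, j}  B6 = {d, e, g, h, i}
Tree: B1–B2, B1–B3, B3–B4, B4–B5, B1–B6
The largest bag has 5 vertices, giving width 4; this decomposition certifies tw(G) ≤ 4. Conversely, {b, d, e, h, j} is a clique of size 5, and the vertices of any clique must share a bag in every tree decomposition; so some bag has ≥ 5 vertices and tw(G) ≥ 4. The upper and lower bounds meet at 4, so that is the treewidth.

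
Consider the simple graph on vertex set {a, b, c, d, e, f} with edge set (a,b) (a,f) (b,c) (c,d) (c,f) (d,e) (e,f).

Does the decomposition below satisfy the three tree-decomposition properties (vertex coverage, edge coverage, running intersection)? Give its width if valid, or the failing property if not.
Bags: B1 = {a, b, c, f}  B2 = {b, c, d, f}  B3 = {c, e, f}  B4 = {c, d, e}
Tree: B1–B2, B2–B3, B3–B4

No — bags containing vertex d are not connected in the tree.

A tree decomposition must satisfy three properties: every vertex lies in some bag; for every edge, both endpoints lie together in some bag; and for every vertex, the bags containing it form a connected subtree. Here bags containing vertex d are not connected in the tree, so the decomposition is invalid.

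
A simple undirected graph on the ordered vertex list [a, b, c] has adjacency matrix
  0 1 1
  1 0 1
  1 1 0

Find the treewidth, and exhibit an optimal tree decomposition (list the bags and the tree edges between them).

Treewidth 2.
One such decomposition:
Bags: B1 = {a, b, c}
Tree: (single bag)

With just one bag of size 3, the width is 3 − 1 = 2, so tw(G) ≤ 2. For the lower bound, the 3 vertices {a, b, c} are pairwise adjacent, and any tree decomposition puts a clique entirely inside one bag — forcing width ≥ 2. Combining the bounds, tw(G) = 2.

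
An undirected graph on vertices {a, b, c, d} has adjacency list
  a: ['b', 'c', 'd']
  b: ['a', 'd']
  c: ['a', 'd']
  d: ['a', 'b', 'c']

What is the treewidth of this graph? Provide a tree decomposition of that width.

Each bag holds 3 vertices, so the decomposition has width 2, which upper-bounds the treewidth. On the other hand G contains the 3-clique {a, c, d}. A clique must lie in a single bag of any decomposition, so no decomposition can have width below 2. Therefore the treewidth is 2.

Treewidth 2.
Bags: B1 = {a, b, d}  B2 = {a, c, d}
Tree: B1–B2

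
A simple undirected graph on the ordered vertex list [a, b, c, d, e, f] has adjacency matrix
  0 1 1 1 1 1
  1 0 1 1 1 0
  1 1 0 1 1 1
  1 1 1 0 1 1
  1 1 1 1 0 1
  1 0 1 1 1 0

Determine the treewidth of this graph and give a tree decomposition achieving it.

Treewidth 4.
One such decomposition:
Bags: B1 = {a, c, d, e, f}  B2 = {a, b, c, d, e}
Tree: B1–B2

Each bag holds 5 vertices, so the decomposition has width 4, which upper-bounds the treewidth. On the other hand G contains the 5-clique {a, c, d, e, f}. A clique must lie in a single bag of any decomposition, so no decomposition can have width below 4. Combining the bounds, tw(G) = 4.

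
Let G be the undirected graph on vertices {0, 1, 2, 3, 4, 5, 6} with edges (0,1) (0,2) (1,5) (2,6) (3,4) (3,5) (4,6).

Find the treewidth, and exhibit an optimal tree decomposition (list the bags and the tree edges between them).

Each bag holds 3 vertices, so the decomposition has width 2, which upper-bounds the treewidth. For the lower bound, G contains the cycle 6–4–3–5–1–0–2–6, so G is not a forest; only forests have treewidth ≤ 1, hence tw(G) ≥ 2. Combining the bounds, tw(G) = 2.

Treewidth 2.
One optimal decomposition is:
Bags: B1 = {3, 4, 6}  B2 = {3, 5, 6}  B3 = {1, 5, 6}  B4 = {0, 1, 6}  B5 = {0, 2, 6}
Tree: B1–B2, B2–B3, B3–B4, B4–B5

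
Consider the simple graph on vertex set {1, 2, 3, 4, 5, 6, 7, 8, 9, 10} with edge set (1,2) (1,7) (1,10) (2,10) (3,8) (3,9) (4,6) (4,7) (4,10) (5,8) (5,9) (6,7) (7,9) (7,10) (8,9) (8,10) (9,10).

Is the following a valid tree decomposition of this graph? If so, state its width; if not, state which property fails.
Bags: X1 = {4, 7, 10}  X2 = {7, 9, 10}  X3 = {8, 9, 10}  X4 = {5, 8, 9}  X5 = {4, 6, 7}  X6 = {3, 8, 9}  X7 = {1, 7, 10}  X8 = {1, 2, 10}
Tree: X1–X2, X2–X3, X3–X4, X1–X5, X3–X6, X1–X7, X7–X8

Yes; width 2.

Every vertex of G appears in some bag (union = {1, 2, 3, 4, 5, 6, 7, 8, 9, 10}); every edge is covered by a bag; and for each vertex v the set of bags containing v is connected in the bag tree. The decomposition is therefore valid. The largest bag has 3 vertices, so the width is 2.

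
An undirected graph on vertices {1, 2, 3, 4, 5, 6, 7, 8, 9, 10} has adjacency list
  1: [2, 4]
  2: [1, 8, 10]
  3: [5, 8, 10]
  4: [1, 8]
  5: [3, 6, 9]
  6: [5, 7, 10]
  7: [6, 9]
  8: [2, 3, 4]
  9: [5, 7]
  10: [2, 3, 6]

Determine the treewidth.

2

A width-2 tree decomposition is:
Bags: B1 = {6, 7, 9}  B2 = {5, 6, 9}  B3 = {5, 6, 10}  B4 = {3, 5, 10}  B5 = {2, 3, 10}  B6 = {2, 3, 8}  B7 = {1, 2, 8}  B8 = {1, 4, 8}
Tree: B1–B2, B2–B3, B3–B4, B4–B5, B5–B6, B6–B7, B7–B8
The largest bag has 3 vertices, giving width 2; this decomposition certifies tw(G) ≤ 2. For the lower bound, G contains the cycle 7–9–5–6–7, so G is not a forest; only forests have treewidth ≤ 1, hence tw(G) ≥ 2. Combining the bounds, tw(G) = 2.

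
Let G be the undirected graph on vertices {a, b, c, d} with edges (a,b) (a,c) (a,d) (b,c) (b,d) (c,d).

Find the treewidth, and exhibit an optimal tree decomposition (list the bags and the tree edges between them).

Treewidth 3.
Bags: B1 = {a, b, c, d}
Tree: (single bag)

A single bag containing all 4 vertices is trivially a valid decomposition of width 3. On the other hand G contains the 4-clique {a, b, c, d}. A clique must lie in a single bag of any decomposition, so no decomposition can have width below 3. The upper and lower bounds meet at 3, so that is the treewidth.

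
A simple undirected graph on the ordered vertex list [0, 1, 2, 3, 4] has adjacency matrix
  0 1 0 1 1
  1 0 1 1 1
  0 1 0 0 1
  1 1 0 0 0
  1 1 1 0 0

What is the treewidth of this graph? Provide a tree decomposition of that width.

Each bag holds 3 vertices, so the decomposition has width 2, which upper-bounds the treewidth. Conversely, {0, 1, 3} is a clique of size 3, and the vertices of any clique must share a bag in every tree decomposition; so some bag has ≥ 3 vertices and tw(G) ≥ 2. Therefore the treewidth is 2.

Treewidth 2.
One such decomposition:
Bags: B1 = {0, 1, 4}  B2 = {1, 2, 4}  B3 = {0, 1, 3}
Tree: B1–B2, B1–B3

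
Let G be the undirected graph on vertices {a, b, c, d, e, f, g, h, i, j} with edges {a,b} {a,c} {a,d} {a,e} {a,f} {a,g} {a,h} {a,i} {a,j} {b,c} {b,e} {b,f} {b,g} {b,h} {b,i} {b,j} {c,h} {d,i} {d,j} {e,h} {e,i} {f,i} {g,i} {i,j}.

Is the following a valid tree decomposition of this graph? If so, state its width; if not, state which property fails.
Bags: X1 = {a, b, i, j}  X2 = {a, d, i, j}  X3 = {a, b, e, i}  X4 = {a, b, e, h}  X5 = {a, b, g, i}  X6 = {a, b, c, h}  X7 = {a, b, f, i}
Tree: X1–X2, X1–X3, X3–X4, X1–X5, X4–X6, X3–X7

Yes; width 3.

Every vertex of G appears in some bag (union = {a, b, c, d, e, f, g, h, i, j}); every edge is covered by a bag; and for each vertex v the set of bags containing v is connected in the bag tree. The decomposition is therefore valid. The largest bag has 4 vertices, so the width is 3.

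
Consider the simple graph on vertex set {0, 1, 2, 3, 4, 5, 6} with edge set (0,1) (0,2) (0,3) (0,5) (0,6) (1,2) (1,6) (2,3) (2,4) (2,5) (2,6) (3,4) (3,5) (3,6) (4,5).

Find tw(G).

A width-3 tree decomposition is:
Bags: B1 = {0, 2, 3, 6}  B2 = {0, 2, 3, 5}  B3 = {2, 3, 4, 5}  B4 = {0, 1, 2, 6}
Tree: B1–B2, B2–B3, B1–B4
Every bag has size at most 4, so the width is 4 − 1 = 3 and tw(G) ≤ 3. Conversely, {0, 1, 2, 6} is a clique of size 4, and the vertices of any clique must share a bag in every tree decomposition; so some bag has ≥ 4 vertices and tw(G) ≥ 3. The upper and lower bounds meet at 3, so that is the treewidth.

3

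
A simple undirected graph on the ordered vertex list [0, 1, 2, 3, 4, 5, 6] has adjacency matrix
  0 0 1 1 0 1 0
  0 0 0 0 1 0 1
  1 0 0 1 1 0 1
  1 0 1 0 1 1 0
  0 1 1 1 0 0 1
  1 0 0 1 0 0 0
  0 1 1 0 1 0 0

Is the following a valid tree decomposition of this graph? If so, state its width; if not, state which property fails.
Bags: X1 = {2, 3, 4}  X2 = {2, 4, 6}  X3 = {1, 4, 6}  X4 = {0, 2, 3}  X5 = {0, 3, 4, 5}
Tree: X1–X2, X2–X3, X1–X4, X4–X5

A tree decomposition must satisfy three properties: every vertex lies in some bag; for every edge, both endpoints lie together in some bag; and for every vertex, the bags containing it form a connected subtree. Here bags containing vertex 4 are not connected in the tree, so the decomposition is invalid.

No — bags containing vertex 4 are not connected in the tree.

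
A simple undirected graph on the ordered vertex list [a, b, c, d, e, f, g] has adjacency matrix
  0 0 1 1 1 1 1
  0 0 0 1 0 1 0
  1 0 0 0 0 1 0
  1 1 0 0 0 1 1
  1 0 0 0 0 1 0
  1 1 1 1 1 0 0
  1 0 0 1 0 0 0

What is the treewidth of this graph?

2

A width-2 tree decomposition is:
Bags: B1 = {a, d, f}  B2 = {a, d, g}  B3 = {a, e, f}  B4 = {b, d, f}  B5 = {a, c, f}
Tree: B1–B2, B1–B3, B1–B4, B3–B5
The largest bag has 3 vertices, giving width 2; this decomposition certifies tw(G) ≤ 2. Conversely, {a, d, g} is a clique of size 3, and the vertices of any clique must share a bag in every tree decomposition; so some bag has ≥ 3 vertices and tw(G) ≥ 2. The upper and lower bounds meet at 2, so that is the treewidth.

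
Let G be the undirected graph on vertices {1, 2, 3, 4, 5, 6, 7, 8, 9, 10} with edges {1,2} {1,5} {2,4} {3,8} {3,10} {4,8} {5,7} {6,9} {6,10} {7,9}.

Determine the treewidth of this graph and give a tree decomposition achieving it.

Treewidth 2.
One optimal decomposition is:
Bags: B1 = {1, 2, 4}  B2 = {1, 4, 5}  B3 = {4, 5, 7}  B4 = {4, 7, 9}  B5 = {4, 6, 9}  B6 = {4, 6, 10}  B7 = {3, 4, 10}  B8 = {3, 4, 8}
Tree: B1–B2, B2–B3, B3–B4, B4–B5, B5–B6, B6–B7, B7–B8

The largest bag has 3 vertices, giving width 2; this decomposition certifies tw(G) ≤ 2. Since 4–2–1–5–7–9–6–10–3–8–4 is a cycle in G, G is not acyclic. Forests are exactly the graphs of treewidth ≤ 1, so tw(G) ≥ 2. Therefore the treewidth is 2.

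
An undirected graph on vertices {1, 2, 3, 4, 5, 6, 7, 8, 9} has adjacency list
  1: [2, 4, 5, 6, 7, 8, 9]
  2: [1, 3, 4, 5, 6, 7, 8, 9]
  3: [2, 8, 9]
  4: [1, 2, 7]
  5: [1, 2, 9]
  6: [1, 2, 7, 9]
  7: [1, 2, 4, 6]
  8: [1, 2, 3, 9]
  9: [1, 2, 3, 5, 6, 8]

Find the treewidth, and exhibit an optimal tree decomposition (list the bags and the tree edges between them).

Each bag holds 4 vertices, so the decomposition has width 3, which upper-bounds the treewidth. Conversely, {1, 2, 8, 9} is a clique of size 4, and the vertices of any clique must share a bag in every tree decomposition; so some bag has ≥ 4 vertices and tw(G) ≥ 3. Hence tw(G) = 3 exactly.

Treewidth 3.
Bags: B1 = {1, 2, 6, 9}  B2 = {1, 2, 8, 9}  B3 = {1, 2, 6, 7}  B4 = {1, 2, 5, 9}  B5 = {1, 2, 4, 7}  B6 = {2, 3, 8, 9}
Tree: B1–B2, B1–B3, B2–B4, B3–B5, B2–B6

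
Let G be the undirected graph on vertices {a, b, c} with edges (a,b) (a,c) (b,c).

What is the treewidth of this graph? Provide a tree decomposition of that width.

Treewidth 2.
One optimal decomposition is:
Bags: B1 = {a, b, c}
Tree: (single bag)

A single bag containing all 3 vertices is trivially a valid decomposition of width 2. For the lower bound, the 3 vertices {a, b, c} are pairwise adjacent, and any tree decomposition puts a clique entirely inside one bag — forcing width ≥ 2. Hence tw(G) = 2 exactly.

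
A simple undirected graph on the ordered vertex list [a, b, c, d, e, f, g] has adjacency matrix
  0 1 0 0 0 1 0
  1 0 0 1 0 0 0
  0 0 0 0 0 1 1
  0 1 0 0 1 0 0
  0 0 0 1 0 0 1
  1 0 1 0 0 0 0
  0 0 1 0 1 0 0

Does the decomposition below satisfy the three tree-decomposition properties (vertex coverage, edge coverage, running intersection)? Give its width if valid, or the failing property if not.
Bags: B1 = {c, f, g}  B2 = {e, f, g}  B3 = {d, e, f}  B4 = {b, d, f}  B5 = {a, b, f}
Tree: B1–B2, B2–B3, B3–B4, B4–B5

Every vertex of G appears in some bag (union = {a, b, c, d, e, f, g}); every edge is covered by a bag; and for each vertex v the set of bags containing v is connected in the bag tree. The decomposition is therefore valid. The largest bag has 3 vertices, so the width is 2.

Yes; width 2.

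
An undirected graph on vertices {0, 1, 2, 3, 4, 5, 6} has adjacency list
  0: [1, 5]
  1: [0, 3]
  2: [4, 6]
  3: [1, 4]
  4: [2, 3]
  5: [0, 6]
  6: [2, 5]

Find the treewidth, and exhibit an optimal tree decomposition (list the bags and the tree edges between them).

Treewidth 2.
One optimal decomposition is:
Bags: B1 = {2, 4, 6}  B2 = {4, 5, 6}  B3 = {0, 4, 5}  B4 = {0, 1, 4}  B5 = {1, 3, 4}
Tree: B1–B2, B2–B3, B3–B4, B4–B5

Each bag holds 3 vertices, so the decomposition has width 2, which upper-bounds the treewidth. For the lower bound, G contains the cycle 4–2–6–5–0–1–3–4, so G is not a forest; only forests have treewidth ≤ 1, hence tw(G) ≥ 2. Combining the bounds, tw(G) = 2.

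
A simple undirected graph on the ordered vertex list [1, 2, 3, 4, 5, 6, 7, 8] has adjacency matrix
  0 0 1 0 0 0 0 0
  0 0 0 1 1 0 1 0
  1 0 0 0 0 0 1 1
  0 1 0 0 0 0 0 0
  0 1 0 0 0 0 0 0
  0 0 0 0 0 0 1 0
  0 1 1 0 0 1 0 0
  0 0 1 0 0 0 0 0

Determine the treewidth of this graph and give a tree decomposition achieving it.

Each bag holds 2 vertices, so the decomposition has width 1, which upper-bounds the treewidth. Any graph with an edge has treewidth ≥ 1, and G has the edge 7–2. Therefore the treewidth is 1.

Treewidth 1.
One such decomposition:
Bags: B1 = {2, 7}  B2 = {3, 7}  B3 = {6, 7}  B4 = {3, 8}  B5 = {2, 4}  B6 = {1, 3}  B7 = {2, 5}
Tree: B1–B2, B1–B3, B2–B4, B1–B5, B2–B6, B1–B7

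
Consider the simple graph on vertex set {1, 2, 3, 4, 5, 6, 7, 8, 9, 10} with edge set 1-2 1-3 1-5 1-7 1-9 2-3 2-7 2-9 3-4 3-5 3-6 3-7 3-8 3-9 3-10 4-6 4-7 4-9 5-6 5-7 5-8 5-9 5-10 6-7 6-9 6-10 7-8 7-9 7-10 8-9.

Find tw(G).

4

A width-4 tree decomposition is:
Bags: B1 = {3, 5, 6, 7, 9}  B2 = {1, 3, 5, 7, 9}  B3 = {1, 2, 3, 7, 9}  B4 = {3, 4, 6, 7, 9}  B5 = {3, 5, 7, 8, 9}  B6 = {3, 5, 6, 7, 10}
Tree: B1–B2, B2–B3, B1–B4, B1–B5, B1–B6
Every bag has size at most 5, so the width is 5 − 1 = 4 and tw(G) ≤ 4. For the lower bound, the 5 vertices {1, 2, 3, 7, 9} are pairwise adjacent, and any tree decomposition puts a clique entirely inside one bag — forcing width ≥ 4. Therefore the treewidth is 4.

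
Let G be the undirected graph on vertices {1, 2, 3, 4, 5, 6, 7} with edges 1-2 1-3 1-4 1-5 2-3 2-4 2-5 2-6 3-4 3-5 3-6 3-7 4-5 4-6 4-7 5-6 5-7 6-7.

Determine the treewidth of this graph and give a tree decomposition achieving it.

Every bag has size at most 5, so the width is 5 − 1 = 4 and tw(G) ≤ 4. For the lower bound, the 5 vertices {1, 2, 3, 4, 5} are pairwise adjacent, and any tree decomposition puts a clique entirely inside one bag — forcing width ≥ 4. Combining the bounds, tw(G) = 4.

Treewidth 4.
One such decomposition:
Bags: B1 = {1, 2, 3, 4, 5}  B2 = {2, 3, 4, 5, 6}  B3 = {3, 4, 5, 6, 7}
Tree: B1–B2, B2–B3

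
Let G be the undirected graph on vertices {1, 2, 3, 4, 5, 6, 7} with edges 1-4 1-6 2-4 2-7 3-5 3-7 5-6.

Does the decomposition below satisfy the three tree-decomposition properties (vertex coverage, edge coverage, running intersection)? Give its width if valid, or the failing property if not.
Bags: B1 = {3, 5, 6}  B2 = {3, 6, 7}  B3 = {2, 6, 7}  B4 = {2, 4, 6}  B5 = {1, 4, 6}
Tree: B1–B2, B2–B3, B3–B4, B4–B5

Yes; width 2.

Vertex coverage: the bags together contain {1, 2, 3, 4, 5, 6, 7}, the full vertex set. Edge coverage: each edge of G has both endpoints in at least one bag. Running intersection: for every vertex, the bags containing it form a connected subtree. All three properties hold, so this is a valid tree decomposition of width max|bag| − 1 = 2, and hence tw(G) ≤ 2.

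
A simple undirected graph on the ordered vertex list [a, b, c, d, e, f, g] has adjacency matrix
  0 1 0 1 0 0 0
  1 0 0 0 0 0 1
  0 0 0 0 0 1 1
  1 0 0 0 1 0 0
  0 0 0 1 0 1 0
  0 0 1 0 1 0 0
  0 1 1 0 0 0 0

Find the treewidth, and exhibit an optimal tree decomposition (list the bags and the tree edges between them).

Every bag has size at most 3, so the width is 3 − 1 = 2 and tw(G) ≤ 2. For the lower bound, G contains the cycle c–f–e–d–a–b–g–c, so G is not a forest; only forests have treewidth ≤ 1, hence tw(G) ≥ 2. Therefore the treewidth is 2.

Treewidth 2.
Bags: B1 = {c, e, f}  B2 = {c, d, e}  B3 = {a, c, d}  B4 = {a, b, c}  B5 = {b, c, g}
Tree: B1–B2, B2–B3, B3–B4, B4–B5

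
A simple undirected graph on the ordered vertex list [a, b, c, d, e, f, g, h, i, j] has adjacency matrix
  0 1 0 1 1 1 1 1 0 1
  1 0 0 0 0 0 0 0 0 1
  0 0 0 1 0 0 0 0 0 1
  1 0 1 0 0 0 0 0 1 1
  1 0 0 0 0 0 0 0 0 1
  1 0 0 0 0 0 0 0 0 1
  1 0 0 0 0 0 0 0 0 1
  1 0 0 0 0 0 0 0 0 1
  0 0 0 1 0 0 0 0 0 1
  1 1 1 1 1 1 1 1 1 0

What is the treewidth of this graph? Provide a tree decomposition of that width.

Every bag has size at most 3, so the width is 3 − 1 = 2 and tw(G) ≤ 2. On the other hand G contains the 3-clique {c, d, j}. A clique must lie in a single bag of any decomposition, so no decomposition can have width below 2. Combining the bounds, tw(G) = 2.

Treewidth 2.
One optimal decomposition is:
Bags: B1 = {a, d, j}  B2 = {a, h, j}  B3 = {a, e, j}  B4 = {a, b, j}  B5 = {c, d, j}  B6 = {a, g, j}  B7 = {d, i, j}  B8 = {a, f, j}
Tree: B1–B2, B2–B3, B1–B4, B1–B5, B4–B6, B5–B7, B2–B8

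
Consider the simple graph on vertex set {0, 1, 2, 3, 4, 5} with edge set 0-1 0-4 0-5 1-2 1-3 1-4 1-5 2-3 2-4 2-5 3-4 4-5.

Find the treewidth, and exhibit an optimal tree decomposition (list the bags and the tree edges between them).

Treewidth 3.
One such decomposition:
Bags: B1 = {1, 2, 3, 4}  B2 = {1, 2, 4, 5}  B3 = {0, 1, 4, 5}
Tree: B1–B2, B2–B3

Every bag has size at most 4, so the width is 4 − 1 = 3 and tw(G) ≤ 3. Conversely, {0, 1, 4, 5} is a clique of size 4, and the vertices of any clique must share a bag in every tree decomposition; so some bag has ≥ 4 vertices and tw(G) ≥ 3. Hence tw(G) = 3 exactly.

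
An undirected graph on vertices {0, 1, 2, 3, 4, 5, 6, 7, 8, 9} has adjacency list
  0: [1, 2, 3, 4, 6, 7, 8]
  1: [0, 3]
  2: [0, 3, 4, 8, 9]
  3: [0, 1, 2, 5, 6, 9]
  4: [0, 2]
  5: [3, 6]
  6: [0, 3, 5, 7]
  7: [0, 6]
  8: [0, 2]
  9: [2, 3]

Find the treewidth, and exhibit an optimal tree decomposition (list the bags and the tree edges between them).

Each bag holds 3 vertices, so the decomposition has width 2, which upper-bounds the treewidth. For the lower bound, the 3 vertices {0, 1, 3} are pairwise adjacent, and any tree decomposition puts a clique entirely inside one bag — forcing width ≥ 2. Therefore the treewidth is 2.

Treewidth 2.
One optimal decomposition is:
Bags: B1 = {0, 2, 3}  B2 = {2, 3, 9}  B3 = {0, 1, 3}  B4 = {0, 3, 6}  B5 = {3, 5, 6}  B6 = {0, 2, 4}  B7 = {0, 2, 8}  B8 = {0, 6, 7}
Tree: B1–B2, B1–B3, B3–B4, B4–B5, B1–B6, B1–B7, B4–B8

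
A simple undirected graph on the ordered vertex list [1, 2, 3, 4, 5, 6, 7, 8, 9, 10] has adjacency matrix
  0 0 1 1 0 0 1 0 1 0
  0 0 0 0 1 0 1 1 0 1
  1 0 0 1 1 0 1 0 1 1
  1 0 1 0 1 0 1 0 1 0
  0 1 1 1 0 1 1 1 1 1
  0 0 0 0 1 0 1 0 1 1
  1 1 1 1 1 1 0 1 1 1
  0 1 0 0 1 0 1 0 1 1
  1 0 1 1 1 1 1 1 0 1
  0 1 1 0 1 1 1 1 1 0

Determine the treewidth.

4

A width-4 tree decomposition is:
Bags: B1 = {5, 7, 8, 9, 10}  B2 = {3, 5, 7, 9, 10}  B3 = {2, 5, 7, 8, 10}  B4 = {3, 4, 5, 7, 9}  B5 = {1, 3, 4, 7, 9}  B6 = {5, 6, 7, 9, 10}
Tree: B1–B2, B1–B3, B2–B4, B4–B5, B2–B6
Every bag has size at most 5, so the width is 5 − 1 = 4 and tw(G) ≤ 4. For the lower bound, the 5 vertices {1, 3, 4, 7, 9} are pairwise adjacent, and any tree decomposition puts a clique entirely inside one bag — forcing width ≥ 4. Hence tw(G) = 4 exactly.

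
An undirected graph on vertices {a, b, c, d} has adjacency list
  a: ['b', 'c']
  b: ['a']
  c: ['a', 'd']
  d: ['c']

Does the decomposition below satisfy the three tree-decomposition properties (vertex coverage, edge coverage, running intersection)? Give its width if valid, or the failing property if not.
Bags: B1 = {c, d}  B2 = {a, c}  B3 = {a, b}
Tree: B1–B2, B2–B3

Vertex coverage: the bags together contain {a, b, c, d}, the full vertex set. Edge coverage: each edge of G has both endpoints in at least one bag. Running intersection: for every vertex, the bags containing it form a connected subtree. All three properties hold, so this is a valid tree decomposition of width max|bag| − 1 = 1, and hence tw(G) ≤ 1.

Yes; width 1.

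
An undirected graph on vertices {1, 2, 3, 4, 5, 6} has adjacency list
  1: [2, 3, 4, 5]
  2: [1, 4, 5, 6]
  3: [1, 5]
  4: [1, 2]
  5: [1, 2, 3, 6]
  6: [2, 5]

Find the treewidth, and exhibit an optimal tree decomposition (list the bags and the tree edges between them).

Treewidth 2.
One optimal decomposition is:
Bags: B1 = {1, 2, 5}  B2 = {2, 5, 6}  B3 = {1, 2, 4}  B4 = {1, 3, 5}
Tree: B1–B2, B1–B3, B1–B4

The largest bag has 3 vertices, giving width 2; this decomposition certifies tw(G) ≤ 2. For the lower bound, the 3 vertices {1, 2, 4} are pairwise adjacent, and any tree decomposition puts a clique entirely inside one bag — forcing width ≥ 2. Combining the bounds, tw(G) = 2.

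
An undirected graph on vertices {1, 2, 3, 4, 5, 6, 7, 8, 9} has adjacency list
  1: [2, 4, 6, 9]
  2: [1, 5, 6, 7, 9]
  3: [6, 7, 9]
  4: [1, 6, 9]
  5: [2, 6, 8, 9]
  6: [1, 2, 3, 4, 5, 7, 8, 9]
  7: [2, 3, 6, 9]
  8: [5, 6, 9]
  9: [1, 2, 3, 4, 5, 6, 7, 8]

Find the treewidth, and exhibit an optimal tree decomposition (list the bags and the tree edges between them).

Treewidth 3.
One such decomposition:
Bags: B1 = {1, 2, 6, 9}  B2 = {2, 5, 6, 9}  B3 = {1, 4, 6, 9}  B4 = {5, 6, 8, 9}  B5 = {2, 6, 7, 9}  B6 = {3, 6, 7, 9}
Tree: B1–B2, B1–B3, B2–B4, B1–B5, B5–B6

The largest bag has 4 vertices, giving width 3; this decomposition certifies tw(G) ≤ 3. Conversely, {5, 6, 8, 9} is a clique of size 4, and the vertices of any clique must share a bag in every tree decomposition; so some bag has ≥ 4 vertices and tw(G) ≥ 3. Therefore the treewidth is 3.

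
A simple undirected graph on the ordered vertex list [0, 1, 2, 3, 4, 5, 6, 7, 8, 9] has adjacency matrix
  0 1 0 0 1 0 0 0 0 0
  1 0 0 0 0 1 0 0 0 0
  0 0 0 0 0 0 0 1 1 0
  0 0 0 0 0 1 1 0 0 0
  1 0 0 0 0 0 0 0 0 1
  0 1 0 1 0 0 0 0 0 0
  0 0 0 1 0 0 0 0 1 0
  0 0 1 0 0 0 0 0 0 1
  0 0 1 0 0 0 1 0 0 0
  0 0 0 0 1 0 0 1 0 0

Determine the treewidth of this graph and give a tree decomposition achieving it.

Every bag has size at most 3, so the width is 3 − 1 = 2 and tw(G) ≤ 2. The edges 9–4–0–1–5–3–6–8–2–7–9 form a cycle, so G is not a tree and its treewidth is at least 2. Therefore the treewidth is 2.

Treewidth 2.
One such decomposition:
Bags: B1 = {0, 4, 9}  B2 = {0, 1, 9}  B3 = {1, 5, 9}  B4 = {3, 5, 9}  B5 = {3, 6, 9}  B6 = {6, 8, 9}  B7 = {2, 8, 9}  B8 = {2, 7, 9}
Tree: B1–B2, B2–B3, B3–B4, B4–B5, B5–B6, B6–B7, B7–B8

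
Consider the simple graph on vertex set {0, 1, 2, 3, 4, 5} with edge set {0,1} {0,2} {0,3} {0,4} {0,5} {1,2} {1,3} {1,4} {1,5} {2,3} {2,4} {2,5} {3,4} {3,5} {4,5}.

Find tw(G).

5

A width-5 tree decomposition is:
Bags: B1 = {0, 1, 2, 3, 4, 5}
Tree: (single bag)
With just one bag of size 6, the width is 6 − 1 = 5, so tw(G) ≤ 5. For the lower bound, the 6 vertices {0, 1, 2, 3, 4, 5} are pairwise adjacent, and any tree decomposition puts a clique entirely inside one bag — forcing width ≥ 5. Combining the bounds, tw(G) = 5.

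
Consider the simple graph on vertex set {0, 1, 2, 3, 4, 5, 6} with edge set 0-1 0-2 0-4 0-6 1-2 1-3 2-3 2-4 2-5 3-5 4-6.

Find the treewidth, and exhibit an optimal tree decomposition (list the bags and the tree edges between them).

Treewidth 2.
Bags: B1 = {0, 2, 4}  B2 = {0, 1, 2}  B3 = {1, 2, 3}  B4 = {0, 4, 6}  B5 = {2, 3, 5}
Tree: B1–B2, B2–B3, B1–B4, B3–B5

Each bag holds 3 vertices, so the decomposition has width 2, which upper-bounds the treewidth. For the lower bound, the 3 vertices {0, 1, 2} are pairwise adjacent, and any tree decomposition puts a clique entirely inside one bag — forcing width ≥ 2. Hence tw(G) = 2 exactly.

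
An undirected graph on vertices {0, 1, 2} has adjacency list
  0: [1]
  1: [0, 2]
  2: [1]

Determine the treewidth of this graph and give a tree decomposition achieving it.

Every bag has size at most 2, so the width is 2 − 1 = 1 and tw(G) ≤ 1. Since G has at least one edge (e.g. 1–2), it is not an edgeless graph, so tw(G) ≥ 1. Combining the bounds, tw(G) = 1.

Treewidth 1.
One such decomposition:
Bags: B1 = {1, 2}  B2 = {0, 1}
Tree: B1–B2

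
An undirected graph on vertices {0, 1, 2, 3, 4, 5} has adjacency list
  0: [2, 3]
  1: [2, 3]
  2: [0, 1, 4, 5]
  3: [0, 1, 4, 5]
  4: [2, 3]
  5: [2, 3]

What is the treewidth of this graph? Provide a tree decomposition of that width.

Every bag has size at most 3, so the width is 3 − 1 = 2 and tw(G) ≤ 2. The edges 1–2–5–3–1 form a cycle, so G is not a tree and its treewidth is at least 2. The upper and lower bounds meet at 2, so that is the treewidth.

Treewidth 2.
One such decomposition:
Bags: B1 = {1, 2, 3}  B2 = {2, 3, 5}  B3 = {0, 2, 3}  B4 = {2, 3, 4}
Tree: B1–B2, B2–B3, B3–B4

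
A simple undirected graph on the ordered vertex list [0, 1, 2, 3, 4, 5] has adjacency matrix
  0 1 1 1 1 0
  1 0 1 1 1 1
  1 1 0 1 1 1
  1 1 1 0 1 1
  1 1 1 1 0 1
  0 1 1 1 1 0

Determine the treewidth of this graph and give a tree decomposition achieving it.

Each bag holds 5 vertices, so the decomposition has width 4, which upper-bounds the treewidth. Conversely, {0, 1, 2, 3, 4} is a clique of size 5, and the vertices of any clique must share a bag in every tree decomposition; so some bag has ≥ 5 vertices and tw(G) ≥ 4. Therefore the treewidth is 4.

Treewidth 4.
One such decomposition:
Bags: B1 = {1, 2, 3, 4, 5}  B2 = {0, 1, 2, 3, 4}
Tree: B1–B2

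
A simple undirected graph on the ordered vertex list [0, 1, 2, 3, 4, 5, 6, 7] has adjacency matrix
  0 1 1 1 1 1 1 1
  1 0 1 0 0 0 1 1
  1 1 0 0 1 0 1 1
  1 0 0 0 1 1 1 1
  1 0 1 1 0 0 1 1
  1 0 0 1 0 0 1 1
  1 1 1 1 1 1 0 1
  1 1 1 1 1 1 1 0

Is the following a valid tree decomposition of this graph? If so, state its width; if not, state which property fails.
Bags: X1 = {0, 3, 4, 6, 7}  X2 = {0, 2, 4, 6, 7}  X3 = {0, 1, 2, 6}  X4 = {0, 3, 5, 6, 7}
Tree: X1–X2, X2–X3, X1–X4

No — edge (7,1) lies in no bag.

A tree decomposition must satisfy three properties: every vertex lies in some bag; for every edge, both endpoints lie together in some bag; and for every vertex, the bags containing it form a connected subtree. Here edge (7,1) lies in no bag, so the decomposition is invalid.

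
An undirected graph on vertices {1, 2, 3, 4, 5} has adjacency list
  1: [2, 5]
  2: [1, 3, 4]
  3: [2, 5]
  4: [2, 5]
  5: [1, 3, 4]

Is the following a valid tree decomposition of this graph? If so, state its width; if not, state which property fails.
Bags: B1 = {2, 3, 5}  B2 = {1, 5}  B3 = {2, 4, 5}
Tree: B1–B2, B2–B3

No — edge (2,1) lies in no bag.

A tree decomposition must satisfy three properties: every vertex lies in some bag; for every edge, both endpoints lie together in some bag; and for every vertex, the bags containing it form a connected subtree. Here edge (2,1) lies in no bag, so the decomposition is invalid.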